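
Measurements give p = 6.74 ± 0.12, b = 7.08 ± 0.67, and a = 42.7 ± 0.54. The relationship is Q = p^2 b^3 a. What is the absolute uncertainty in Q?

For a monomial Q ∝ p^2, b^3, a, fractional errors add in quadrature:
  (2·δp/p)² = (2×0.0178)² = 0.00127;  (3·δb/b)² = (3×0.0946)² = 0.0806;  (1·δa/a)² = (1×0.0126)² = 0.000160
δQ/Q = √(0.0820) = 0.286
Q = 6.88e+05, so δQ = 0.286 × 6.88e+05 = 1.97e+05.

1.97e+05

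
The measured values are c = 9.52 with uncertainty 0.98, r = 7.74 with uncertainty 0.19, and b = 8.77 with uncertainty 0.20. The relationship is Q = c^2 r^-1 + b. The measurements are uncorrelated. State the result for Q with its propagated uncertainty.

Let p = c^2·r^-1 = 11.7. δp/p = √((2·δc/c)² + (-1·δr/r)²) = √(0.0424 + 0.000603) = 0.207, so δp = 2.43.
Q = p + b: δQ = √(δp² + δb²) = √(5.89 + 0.0400) = 2.44
Q = 20.5.

20.5 ± 2.44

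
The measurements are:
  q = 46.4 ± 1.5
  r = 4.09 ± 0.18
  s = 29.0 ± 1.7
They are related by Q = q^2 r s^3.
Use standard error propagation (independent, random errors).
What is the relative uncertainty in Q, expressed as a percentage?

For a monomial Q ∝ q^2, r, s^3, fractional errors add in quadrature:
  (2·δq/q)² = (2×0.0323)² = 0.00418;  (1·δr/r)² = (1×0.0440)² = 0.00194;  (3·δs/s)² = (3×0.0586)² = 0.0309
δQ/Q = √(0.0370) = 0.192

19.2%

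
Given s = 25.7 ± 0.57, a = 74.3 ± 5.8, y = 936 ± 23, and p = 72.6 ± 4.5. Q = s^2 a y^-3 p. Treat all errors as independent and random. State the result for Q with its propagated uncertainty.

0.00434 ± 0.000572

Each factor contributes (exponent × relative error)² to (δQ/Q)²:
  (2·δs/s)² = (2×0.0222)² = 0.00197;  (1·δa/a)² = (1×0.0781)² = 0.00609;  (-3·δy/y)² = (-3×0.0246)² = 0.00543;  (1·δp/p)² = (1×0.0620)² = 0.00384
δQ/Q = √(0.0173) = 0.132
Q = 0.00434, so δQ = 0.132 × 0.00434 = 0.000572.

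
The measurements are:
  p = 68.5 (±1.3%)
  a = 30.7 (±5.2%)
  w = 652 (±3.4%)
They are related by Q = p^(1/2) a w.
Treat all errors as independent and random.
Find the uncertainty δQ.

Relative error in a monomial: (δQ/Q)² = Σ (nᵢ · δxᵢ/xᵢ)².
  (½·δp/p)² = (0.5×0.0130)² = 4.23e-05;  (1·δa/a)² = (1×0.0520)² = 0.00270;  (1·δw/w)² = (1×0.0340)² = 0.00116
δQ/Q = √(0.00390) = 0.0625
Q = 1.66e+05, so δQ = 0.0625 × 1.66e+05 = 10300.

10300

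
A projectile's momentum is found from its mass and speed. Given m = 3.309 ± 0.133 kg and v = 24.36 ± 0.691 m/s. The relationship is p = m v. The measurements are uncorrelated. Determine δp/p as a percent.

Relative error in a monomial: (δp/p)² = Σ (nᵢ · δxᵢ/xᵢ)².
  (1·δm/m)² = (1×0.0402)² = 0.00162;  (1·δv/v)² = (1×0.0284)² = 0.000805
δp/p = √(0.00242) = 0.0492

4.92%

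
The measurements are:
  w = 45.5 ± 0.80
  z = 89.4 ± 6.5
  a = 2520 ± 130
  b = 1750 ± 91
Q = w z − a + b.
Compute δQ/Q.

0.104

Let p = w·z = 4070. δp/p = √((1·δw/w)² + (1·δz/z)²) = √(0.000309 + 0.00529) = 0.0748, so δp = 304.
Q = p − a + b: δQ = √(δp² + δa² + δb²) = √(92600 + 16900 + 8280) = 343
Q = 3300, so δQ/Q = 343/3300 = 0.104.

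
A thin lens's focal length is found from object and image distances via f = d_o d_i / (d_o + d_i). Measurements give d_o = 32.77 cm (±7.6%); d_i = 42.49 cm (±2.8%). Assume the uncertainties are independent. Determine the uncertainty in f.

∂f/∂d_o = (d_i/(d_o+d_i))² = 0.319;  ∂f/∂d_i = (d_o/(d_o+d_i))² = 0.190
δf = √((∂f/∂d_o · δd_o)² + (∂f/∂d_i · δd_i)²) = √(0.630 + 0.0509) = 0.825 cm

0.825 cm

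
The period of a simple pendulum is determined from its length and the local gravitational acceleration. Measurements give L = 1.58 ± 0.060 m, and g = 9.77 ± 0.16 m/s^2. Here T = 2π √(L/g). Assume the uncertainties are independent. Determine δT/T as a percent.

T is a product of powers, so relative uncertainties combine in quadrature:
  (½·δL/L)² = (0.5×0.0380)² = 0.000361;  (−½·δg/g)² = (-0.5×0.0164)² = 6.7e-05
δT/T = √(0.000428) = 0.0207

2.07%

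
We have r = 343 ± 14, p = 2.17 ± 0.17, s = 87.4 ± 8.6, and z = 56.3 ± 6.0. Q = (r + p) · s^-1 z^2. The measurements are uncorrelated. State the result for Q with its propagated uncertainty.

Let u = r + p = 345. δu = √(δr² + δp²) = √(196 + 0.0289) = 14.0, so δu/u = 0.0406.
Q is then a monomial in u, s, z:
δQ/Q = √((δu/u)² + (-1·δs/s)² + (2·δz/z)²) = √(0.00165 + 0.00968 + 0.0454) = 0.238
Q = 12500, so δQ = 0.238 × 12500 = 2980.

12500 ± 2980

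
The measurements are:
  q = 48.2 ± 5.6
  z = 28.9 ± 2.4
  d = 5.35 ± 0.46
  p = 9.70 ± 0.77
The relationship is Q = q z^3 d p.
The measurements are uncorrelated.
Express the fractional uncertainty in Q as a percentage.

29.9%

For a monomial Q ∝ q, z^3, d, p, fractional errors add in quadrature:
  (1·δq/q)² = (1×0.116)² = 0.0135;  (3·δz/z)² = (3×0.0830)² = 0.0621;  (1·δd/d)² = (1×0.0860)² = 0.00739;  (1·δp/p)² = (1×0.0794)² = 0.00630
δQ/Q = √(0.0893) = 0.299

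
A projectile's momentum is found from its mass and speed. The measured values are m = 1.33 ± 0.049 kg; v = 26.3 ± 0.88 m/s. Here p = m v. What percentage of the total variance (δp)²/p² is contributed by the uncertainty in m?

54.8%

(δp/p)² = (1·δm/m)² + (1·δv/v)²
  m term: (1×0.0368)² = 0.00136
  v term: (1×0.0335)² = 0.00112
Total = 0.00248. Share from m = 0.00136/0.00248 = 0.548.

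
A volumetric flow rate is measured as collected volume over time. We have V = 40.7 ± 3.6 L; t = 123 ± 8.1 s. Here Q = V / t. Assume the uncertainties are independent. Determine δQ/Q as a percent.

11.0%

Each factor contributes (exponent × relative error)² to (δQ/Q)²:
  (1·δV/V)² = (1×0.0885)² = 0.00782;  (-1·δt/t)² = (-1×0.0659)² = 0.00434
δQ/Q = √(0.0122) = 0.110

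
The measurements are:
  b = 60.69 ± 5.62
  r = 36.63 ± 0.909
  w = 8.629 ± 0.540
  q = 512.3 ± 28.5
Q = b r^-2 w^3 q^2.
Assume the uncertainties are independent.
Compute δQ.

Relative error in a monomial: (δQ/Q)² = Σ (nᵢ · δxᵢ/xᵢ)².
  (1·δb/b)² = (1×0.0926)² = 0.00858;  (-2·δr/r)² = (-2×0.0248)² = 0.00246;  (3·δw/w)² = (3×0.0626)² = 0.0352;  (2·δq/q)² = (2×0.0556)² = 0.0124
δQ/Q = √(0.0587) = 0.242
Q = 7.627e+06, so δQ = 0.242 × 7.627e+06 = 1.85e+06.

1.85e+06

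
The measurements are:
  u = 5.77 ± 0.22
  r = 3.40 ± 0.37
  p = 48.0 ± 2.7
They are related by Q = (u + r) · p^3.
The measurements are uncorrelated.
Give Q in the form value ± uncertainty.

(1.01 ± 0.178) × 10^6

Let w = u + r = 9.17. δw = √(δu² + δr²) = √(0.0484 + 0.137) = 0.430, so δw/w = 0.0469.
Q is then a monomial in w, p:
δQ/Q = √((δw/w)² + (3·δp/p)²) = √(0.00220 + 0.0285) = 0.175
Q = 1.01e+06, so δQ = 0.175 × 1.01e+06 = 1.78e+05.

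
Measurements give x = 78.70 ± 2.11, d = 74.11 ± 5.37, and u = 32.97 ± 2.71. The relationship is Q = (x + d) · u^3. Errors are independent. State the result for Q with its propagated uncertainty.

(5.477 ± 1.37) × 10^6

Let w = x + d = 152.8. δw = √(δx² + δd²) = √(4.45 + 28.8) = 5.77, so δw/w = 0.0378.
Q is then a monomial in w, u:
δQ/Q = √((δw/w)² + (3·δu/u)²) = √(0.00143 + 0.0608) = 0.249
Q = 5.477e+06, so δQ = 0.249 × 5.477e+06 = 1.37e+06.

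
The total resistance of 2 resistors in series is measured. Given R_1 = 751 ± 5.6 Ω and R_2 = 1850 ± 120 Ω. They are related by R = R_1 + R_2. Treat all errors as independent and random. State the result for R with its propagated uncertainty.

Sums and differences: (δR)² = Σ (cᵢ δxᵢ)².
  (δR_1)² = 31.4;  (δR_2)² = 14400
δR = √(14400) = 120 Ω
R = 2600 Ω.

2600 ± 120 Ω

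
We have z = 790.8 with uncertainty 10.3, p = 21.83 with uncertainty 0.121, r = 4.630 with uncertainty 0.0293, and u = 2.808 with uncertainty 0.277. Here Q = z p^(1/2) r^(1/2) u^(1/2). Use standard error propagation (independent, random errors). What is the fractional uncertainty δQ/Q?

Relative error in a monomial: (δQ/Q)² = Σ (nᵢ · δxᵢ/xᵢ)².
  (1·δz/z)² = (1×0.0130)² = 0.000170;  (½·δp/p)² = (0.5×0.00554)² = 7.68e-06;  (½·δr/r)² = (0.5×0.00633)² = 1e-05;  (½·δu/u)² = (0.5×0.0986)² = 0.00243
δQ/Q = √(0.00262) = 0.0512

0.0512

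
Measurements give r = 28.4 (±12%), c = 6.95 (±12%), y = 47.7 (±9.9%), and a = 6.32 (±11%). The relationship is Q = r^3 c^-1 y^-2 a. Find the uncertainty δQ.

Q is a product of powers, so relative uncertainties combine in quadrature:
  (3·δr/r)² = (3×0.120)² = 0.130;  (-1·δc/c)² = (-1×0.120)² = 0.0144;  (-2·δy/y)² = (-2×0.0990)² = 0.0392;  (1·δa/a)² = (1×0.110)² = 0.0121
δQ/Q = √(0.195) = 0.442
Q = 9.15, so δQ = 0.442 × 9.15 = 4.05.

4.05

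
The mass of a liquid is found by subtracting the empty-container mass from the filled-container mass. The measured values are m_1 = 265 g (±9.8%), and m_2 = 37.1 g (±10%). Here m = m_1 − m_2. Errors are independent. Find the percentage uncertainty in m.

For a sum/difference, combine absolute errors in quadrature:
  (δm_1)² = 674;  (δm_2)² = 13.8
δm = √(688) = 26.2 g
m = 228 g, so δm/m = 26.2/228 = 0.115.

11.5%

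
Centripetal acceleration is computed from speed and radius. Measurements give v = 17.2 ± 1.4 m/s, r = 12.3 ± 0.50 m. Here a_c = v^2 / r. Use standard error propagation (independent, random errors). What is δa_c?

4.04 m/s^2

Relative error in a monomial: (δa_c/a_c)² = Σ (nᵢ · δxᵢ/xᵢ)².
  (2·δv/v)² = (2×0.0814)² = 0.0265;  (-1·δr/r)² = (-1×0.0407)² = 0.00165
δa_c/a_c = √(0.0282) = 0.168
a_c = 24.1 m/s^2, so δa_c = 0.168 × 24.1 = 4.04 m/s^2.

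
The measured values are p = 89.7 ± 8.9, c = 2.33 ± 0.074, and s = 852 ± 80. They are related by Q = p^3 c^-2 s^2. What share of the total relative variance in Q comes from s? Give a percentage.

27.6%

(δQ/Q)² = (3·δp/p)² + (-2·δc/c)² + (2·δs/s)²
  p term: (3×0.0992)² = 0.0886
  c term: (-2×0.0318)² = 0.00403
  s term: (2×0.0939)² = 0.0353
Total = 0.128. Share from s = 0.0353/0.128 = 0.276.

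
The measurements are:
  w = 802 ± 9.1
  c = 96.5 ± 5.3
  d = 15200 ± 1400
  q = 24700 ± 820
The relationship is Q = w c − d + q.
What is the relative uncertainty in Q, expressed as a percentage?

Let p = w·c = 77400. δp/p = √((1·δw/w)² + (1·δc/c)²) = √(0.000129 + 0.00302) = 0.0561, so δp = 4340.
Q = p − d + q: δQ = √(δp² + δd² + δq²) = √(1.88e+07 + 1.96e+06 + 6.72e+05) = 4630
Q = 86900, so δQ/Q = 4630/86900 = 0.0533.

5.33%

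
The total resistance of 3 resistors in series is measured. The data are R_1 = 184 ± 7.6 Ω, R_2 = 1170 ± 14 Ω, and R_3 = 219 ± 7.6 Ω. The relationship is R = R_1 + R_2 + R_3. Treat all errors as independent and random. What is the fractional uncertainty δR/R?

0.0112

Each term contributes (cᵢ δxᵢ)² to (δR)²:
  (δR_1)² = 57.8;  (δR_2)² = 196;  (δR_3)² = 57.8
δR = √(312) = 17.6 Ω
R = 1570 Ω, so δR/R = 17.6/1570 = 0.0112.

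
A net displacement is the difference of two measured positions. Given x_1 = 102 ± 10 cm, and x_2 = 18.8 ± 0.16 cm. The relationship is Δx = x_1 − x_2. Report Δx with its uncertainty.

For a sum/difference, combine absolute errors in quadrature:
  (δx_1)² = 100;  (δx_2)² = 0.0256
δΔx = √(100) = 10.0 cm
Δx = 83.2 cm.

83.2 ± 10.0 cm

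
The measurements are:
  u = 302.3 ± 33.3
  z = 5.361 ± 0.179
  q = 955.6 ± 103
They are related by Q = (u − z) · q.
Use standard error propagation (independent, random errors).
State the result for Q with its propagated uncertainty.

283800 ± 44100

Let w = u − z = 296.9. δw = √(δu² + δz²) = √(1110 + 0.0320) = 33.3, so δw/w = 0.112.
Q is then a monomial in w, q:
δQ/Q = √((δw/w)² + (1·δq/q)²) = √(0.0126 + 0.0116) = 0.156
Q = 283800, so δQ = 0.156 × 283800 = 44100.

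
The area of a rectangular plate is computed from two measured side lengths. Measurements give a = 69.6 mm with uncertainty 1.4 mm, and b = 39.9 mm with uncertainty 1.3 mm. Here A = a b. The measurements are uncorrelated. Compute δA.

106 mm^2

Each factor contributes (exponent × relative error)² to (δA/A)²:
  (1·δa/a)² = (1×0.0201)² = 0.000405;  (1·δb/b)² = (1×0.0326)² = 0.00106
δA/A = √(0.00147) = 0.0383
A = 2780 mm^2, so δA = 0.0383 × 2780 = 106 mm^2.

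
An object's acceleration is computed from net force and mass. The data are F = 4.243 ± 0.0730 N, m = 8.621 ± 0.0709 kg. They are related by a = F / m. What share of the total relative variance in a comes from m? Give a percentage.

18.6%

(δa/a)² = (1·δF/F)² + (-1·δm/m)²
  F term: (1×0.0172)² = 0.000296
  m term: (-1×0.00822)² = 6.76e-05
Total = 0.000364. Share from m = 6.76e-05/0.000364 = 0.186.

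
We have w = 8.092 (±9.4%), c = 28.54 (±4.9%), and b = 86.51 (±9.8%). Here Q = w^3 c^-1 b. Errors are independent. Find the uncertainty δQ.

486

Products/powers → add relative errors in quadrature, weighted by exponent:
  (3·δw/w)² = (3×0.0940)² = 0.0795;  (-1·δc/c)² = (-1×0.0490)² = 0.00240;  (1·δb/b)² = (1×0.0980)² = 0.00960
δQ/Q = √(0.0915) = 0.303
Q = 1606, so δQ = 0.303 × 1606 = 486.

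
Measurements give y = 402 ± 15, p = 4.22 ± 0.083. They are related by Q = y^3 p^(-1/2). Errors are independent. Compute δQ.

Products/powers → add relative errors in quadrature, weighted by exponent:
  (3·δy/y)² = (3×0.0373)² = 0.0125;  (−½·δp/p)² = (-0.5×0.0197)² = 9.67e-05
δQ/Q = √(0.0126) = 0.112
Q = 3.16e+07, so δQ = 0.112 × 3.16e+07 = 3.55e+06.

3.55e+06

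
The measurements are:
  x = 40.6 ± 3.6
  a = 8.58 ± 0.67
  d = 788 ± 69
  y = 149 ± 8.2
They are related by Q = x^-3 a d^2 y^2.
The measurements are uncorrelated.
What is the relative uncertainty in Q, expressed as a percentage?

34.6%

Q is a product of powers, so relative uncertainties combine in quadrature:
  (-3·δx/x)² = (-3×0.0887)² = 0.0708;  (1·δa/a)² = (1×0.0781)² = 0.00610;  (2·δd/d)² = (2×0.0876)² = 0.0307;  (2·δy/y)² = (2×0.0550)² = 0.0121
δQ/Q = √(0.120) = 0.346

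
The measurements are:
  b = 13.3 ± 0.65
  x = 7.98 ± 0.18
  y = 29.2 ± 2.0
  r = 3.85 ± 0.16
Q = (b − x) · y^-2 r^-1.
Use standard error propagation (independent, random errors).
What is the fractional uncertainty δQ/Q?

0.191

Let u = b − x = 5.32. δu = √(δb² + δx²) = √(0.423 + 0.0324) = 0.674, so δu/u = 0.127.
Q is then a monomial in u, y, r:
δQ/Q = √((δu/u)² + (-2·δy/y)² + (-1·δr/r)²) = √(0.0161 + 0.0188 + 0.00173) = 0.191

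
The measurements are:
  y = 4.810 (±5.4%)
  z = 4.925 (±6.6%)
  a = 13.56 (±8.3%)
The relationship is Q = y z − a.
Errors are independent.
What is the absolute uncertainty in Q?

Let p = y·z = 23.69. δp/p = √((1·δy/y)² + (1·δz/z)²) = √(0.00292 + 0.00436) = 0.0853, so δp = 2.02.
Q = p − a: δQ = √(δp² + δa²) = √(4.08 + 1.27) = 2.31

2.31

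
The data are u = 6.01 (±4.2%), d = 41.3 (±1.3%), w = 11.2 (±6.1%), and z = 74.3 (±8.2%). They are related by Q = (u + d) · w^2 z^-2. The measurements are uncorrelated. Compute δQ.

0.220

Let h = u + d = 47.3. δh = √(δu² + δd²) = √(0.0637 + 0.288) = 0.593, so δh/h = 0.0125.
Q is then a monomial in h, w, z:
δQ/Q = √((δh/h)² + (2·δw/w)² + (-2·δz/z)²) = √(0.000157 + 0.0149 + 0.0269) = 0.205
Q = 1.08, so δQ = 0.205 × 1.08 = 0.220.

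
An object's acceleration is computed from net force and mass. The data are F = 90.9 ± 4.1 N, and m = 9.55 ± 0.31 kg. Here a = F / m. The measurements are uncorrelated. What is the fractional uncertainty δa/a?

0.0556

Products/powers → add relative errors in quadrature, weighted by exponent:
  (1·δF/F)² = (1×0.0451)² = 0.00203;  (-1·δm/m)² = (-1×0.0325)² = 0.00105
δa/a = √(0.00309) = 0.0556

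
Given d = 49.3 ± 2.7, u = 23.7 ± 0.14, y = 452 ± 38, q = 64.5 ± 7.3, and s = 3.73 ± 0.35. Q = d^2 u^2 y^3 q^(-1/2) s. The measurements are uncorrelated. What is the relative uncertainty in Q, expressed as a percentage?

Q is a product of powers, so relative uncertainties combine in quadrature:
  (2·δd/d)² = (2×0.0548)² = 0.0120;  (2·δu/u)² = (2×0.00591)² = 0.000140;  (3·δy/y)² = (3×0.0841)² = 0.0636;  (−½·δq/q)² = (-0.5×0.113)² = 0.00320;  (1·δs/s)² = (1×0.0938)² = 0.00880
δQ/Q = √(0.0878) = 0.296

29.6%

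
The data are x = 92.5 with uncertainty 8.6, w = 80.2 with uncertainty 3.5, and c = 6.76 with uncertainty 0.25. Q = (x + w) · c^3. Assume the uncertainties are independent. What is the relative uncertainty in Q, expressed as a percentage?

12.3%

Let u = x + w = 173. δu = √(δx² + δw²) = √(74.0 + 12.2) = 9.28, so δu/u = 0.0538.
Q is then a monomial in u, c:
δQ/Q = √((δu/u)² + (3·δc/c)²) = √(0.00289 + 0.0123) = 0.123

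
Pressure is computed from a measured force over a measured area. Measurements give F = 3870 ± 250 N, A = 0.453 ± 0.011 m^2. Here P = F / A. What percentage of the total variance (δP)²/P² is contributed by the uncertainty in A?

(δP/P)² = (1·δF/F)² + (-1·δA/A)²
  F term: (1×0.0646)² = 0.00417
  A term: (-1×0.0243)² = 0.000590
Total = 0.00476. Share from A = 0.000590/0.00476 = 0.124.

12.4%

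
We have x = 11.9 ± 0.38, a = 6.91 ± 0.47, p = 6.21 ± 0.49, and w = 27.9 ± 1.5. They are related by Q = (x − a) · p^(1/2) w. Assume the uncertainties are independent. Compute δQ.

Let u = x − a = 4.99. δu = √(δx² + δa²) = √(0.144 + 0.221) = 0.604, so δu/u = 0.121.
Q is then a monomial in u, p, w:
δQ/Q = √((δu/u)² + (½·δp/p)² + (1·δw/w)²) = √(0.0147 + 0.00156 + 0.00289) = 0.138
Q = 347, so δQ = 0.138 × 347 = 48.0.

48.0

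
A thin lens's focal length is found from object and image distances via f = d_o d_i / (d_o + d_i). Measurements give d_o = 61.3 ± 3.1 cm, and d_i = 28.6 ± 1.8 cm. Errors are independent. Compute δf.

0.894 cm

∂f/∂d_o = (d_i/(d_o+d_i))² = 0.101;  ∂f/∂d_i = (d_o/(d_o+d_i))² = 0.465
δf = √((∂f/∂d_o · δd_o)² + (∂f/∂d_i · δd_i)²) = √(0.0984 + 0.700) = 0.894 cm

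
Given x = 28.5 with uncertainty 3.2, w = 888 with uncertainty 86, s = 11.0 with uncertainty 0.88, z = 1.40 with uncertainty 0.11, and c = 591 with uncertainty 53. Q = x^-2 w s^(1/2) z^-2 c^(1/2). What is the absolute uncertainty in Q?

Q is a product of powers, so relative uncertainties combine in quadrature:
  (-2·δx/x)² = (-2×0.112)² = 0.0504;  (1·δw/w)² = (1×0.0968)² = 0.00938;  (½·δs/s)² = (0.5×0.0800)² = 0.00160;  (-2·δz/z)² = (-2×0.0786)² = 0.0247;  (½·δc/c)² = (0.5×0.0897)² = 0.00201
δQ/Q = √(0.0881) = 0.297
Q = 45.0, so δQ = 0.297 × 45.0 = 13.3.

13.3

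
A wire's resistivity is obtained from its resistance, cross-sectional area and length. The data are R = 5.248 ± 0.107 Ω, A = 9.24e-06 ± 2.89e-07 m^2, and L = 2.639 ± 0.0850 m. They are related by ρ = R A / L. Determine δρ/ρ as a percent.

Relative error in a monomial: (δρ/ρ)² = Σ (nᵢ · δxᵢ/xᵢ)².
  (1·δR/R)² = (1×0.0204)² = 0.000416;  (1·δA/A)² = (1×0.0313)² = 0.000978;  (-1·δL/L)² = (-1×0.0322)² = 0.00104
δρ/ρ = √(0.00243) = 0.0493

4.93%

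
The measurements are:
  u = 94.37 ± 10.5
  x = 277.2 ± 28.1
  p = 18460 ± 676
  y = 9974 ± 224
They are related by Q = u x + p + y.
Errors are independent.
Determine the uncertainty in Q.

4000

Let w = u·x = 26160. δw/w = √((1·δu/u)² + (1·δx/x)²) = √(0.0124 + 0.0103) = 0.151, so δw = 3940.
Q = w + p + y: δQ = √(δw² + δp² + δy²) = √(1.55e+07 + 4.57e+05 + 50200) = 4000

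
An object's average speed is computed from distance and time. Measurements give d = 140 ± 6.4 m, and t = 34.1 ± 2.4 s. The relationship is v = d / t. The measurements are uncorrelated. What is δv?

For a monomial v ∝ d, t^-1, fractional errors add in quadrature:
  (1·δd/d)² = (1×0.0457)² = 0.00209;  (-1·δt/t)² = (-1×0.0704)² = 0.00495
δv/v = √(0.00704) = 0.0839
v = 4.11 m/s, so δv = 0.0839 × 4.11 = 0.345 m/s.

0.345 m/s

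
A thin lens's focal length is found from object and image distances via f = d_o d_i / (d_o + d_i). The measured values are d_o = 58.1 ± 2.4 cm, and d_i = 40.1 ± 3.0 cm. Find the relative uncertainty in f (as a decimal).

∂f/∂d_o = (d_i/(d_o+d_i))² = 0.167;  ∂f/∂d_i = (d_o/(d_o+d_i))² = 0.350
δf = √((∂f/∂d_o · δd_o)² + (∂f/∂d_i · δd_i)²) = √(0.160 + 1.10) = 1.12 cm
f = 23.7 cm, so δf/f = 1.12/23.7 = 0.0474.

0.0474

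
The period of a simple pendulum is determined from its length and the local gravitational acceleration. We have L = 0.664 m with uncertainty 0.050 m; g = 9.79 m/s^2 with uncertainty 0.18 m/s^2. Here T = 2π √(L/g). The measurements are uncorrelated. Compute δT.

0.0634 s

T is a product of powers, so relative uncertainties combine in quadrature:
  (½·δL/L)² = (0.5×0.0753)² = 0.00142;  (−½·δg/g)² = (-0.5×0.0184)² = 8.45e-05
δT/T = √(0.00150) = 0.0388
T = 1.64 s, so δT = 0.0388 × 1.64 = 0.0634 s.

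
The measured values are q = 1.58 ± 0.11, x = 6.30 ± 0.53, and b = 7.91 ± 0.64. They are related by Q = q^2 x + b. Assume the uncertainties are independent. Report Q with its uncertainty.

Let p = q^2·x = 15.7. δp/p = √((2·δq/q)² + (1·δx/x)²) = √(0.0194 + 0.00708) = 0.163, so δp = 2.56.
Q = p + b: δQ = √(δp² + δb²) = √(6.55 + 0.410) = 2.64
Q = 23.6.

23.6 ± 2.64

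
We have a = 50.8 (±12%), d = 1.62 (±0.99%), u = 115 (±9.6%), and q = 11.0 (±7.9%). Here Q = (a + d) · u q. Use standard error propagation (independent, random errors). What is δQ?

Let w = a + d = 52.4. δw = √(δa² + δd²) = √(37.2 + 0.000257) = 6.10, so δw/w = 0.116.
Q is then a monomial in w, u, q:
δQ/Q = √((δw/w)² + (1·δu/u)² + (1·δq/q)²) = √(0.0135 + 0.00922 + 0.00624) = 0.170
Q = 66300, so δQ = 0.170 × 66300 = 11300.

11300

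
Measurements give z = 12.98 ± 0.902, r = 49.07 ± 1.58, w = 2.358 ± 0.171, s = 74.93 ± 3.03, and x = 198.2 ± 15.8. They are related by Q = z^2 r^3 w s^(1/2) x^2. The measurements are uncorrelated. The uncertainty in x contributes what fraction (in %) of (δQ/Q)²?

42.6%

(δQ/Q)² = (2·δz/z)² + (3·δr/r)² + (1·δw/w)² + (½·δs/s)² + (2·δx/x)²
  z term: (2×0.0695)² = 0.0193
  r term: (3×0.0322)² = 0.00933
  w term: (1×0.0725)² = 0.00526
  s term: (0.5×0.0404)² = 0.000409
  x term: (2×0.0797)² = 0.0254
Total = 0.0597. Share from x = 0.0254/0.0597 = 0.426.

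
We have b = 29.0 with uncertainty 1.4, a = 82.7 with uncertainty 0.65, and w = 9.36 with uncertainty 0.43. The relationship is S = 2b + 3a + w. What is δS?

3.44

Each term contributes (cᵢ δxᵢ)² to (δS)²:
  (2·δb)² = 7.84;  (3·δa)² = 3.80;  (δw)² = 0.185
δS = √(11.8) = 3.44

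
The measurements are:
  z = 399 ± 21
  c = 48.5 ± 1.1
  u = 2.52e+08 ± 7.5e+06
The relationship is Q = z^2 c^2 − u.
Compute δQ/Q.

0.356

Let p = z^2·c^2 = 3.74e+08. δp/p = √((2·δz/z)² + (2·δc/c)²) = √(0.0111 + 0.00206) = 0.115, so δp = 4.29e+07.
Q = p − u: δQ = √(δp² + δu²) = √(1.84e+15 + 5.62e+13) = 4.36e+07
Q = 1.22e+08, so δQ/Q = 4.36e+07/1.22e+08 = 0.356.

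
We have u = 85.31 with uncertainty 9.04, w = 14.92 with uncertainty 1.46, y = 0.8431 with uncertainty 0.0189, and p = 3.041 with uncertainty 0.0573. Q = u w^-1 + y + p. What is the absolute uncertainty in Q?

Let h = u·w^-1 = 5.718. δh/h = √((1·δu/u)² + (-1·δw/w)²) = √(0.0112 + 0.00958) = 0.144, so δh = 0.825.
Q = h + y + p: δQ = √(δh² + δy² + δp²) = √(0.680 + 0.000357 + 0.00328) = 0.827

0.827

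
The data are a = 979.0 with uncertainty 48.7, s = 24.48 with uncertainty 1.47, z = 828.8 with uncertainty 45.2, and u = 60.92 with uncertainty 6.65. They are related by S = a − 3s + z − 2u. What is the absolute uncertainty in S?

67.9

Absolute uncertainties add in quadrature for a linear combination:
  (δa)² = 2370;  (3·δs)² = 19.4;  (δz)² = 2040;  (2·δu)² = 177
δS = √(4610) = 67.9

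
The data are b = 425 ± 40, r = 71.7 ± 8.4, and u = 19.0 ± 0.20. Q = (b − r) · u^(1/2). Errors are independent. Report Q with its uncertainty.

1540 ± 178

Let w = b − r = 353. δw = √(δb² + δr²) = √(1600 + 70.6) = 40.9, so δw/w = 0.116.
Q is then a monomial in w, u:
δQ/Q = √((δw/w)² + (½·δu/u)²) = √(0.0134 + 2.77e-05) = 0.116
Q = 1540, so δQ = 0.116 × 1540 = 178.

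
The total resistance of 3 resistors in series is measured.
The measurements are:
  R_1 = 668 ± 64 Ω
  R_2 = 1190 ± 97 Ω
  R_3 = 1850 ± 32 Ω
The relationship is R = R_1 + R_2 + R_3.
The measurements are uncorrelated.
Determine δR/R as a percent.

3.25%

Each term contributes (cᵢ δxᵢ)² to (δR)²:
  (δR_1)² = 4100;  (δR_2)² = 9410;  (δR_3)² = 1020
δR = √(14500) = 121 Ω
R = 3710 Ω, so δR/R = 121/3710 = 0.0325.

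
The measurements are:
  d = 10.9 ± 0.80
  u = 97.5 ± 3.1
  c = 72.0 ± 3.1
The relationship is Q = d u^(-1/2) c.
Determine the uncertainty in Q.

6.88

Q is a product of powers, so relative uncertainties combine in quadrature:
  (1·δd/d)² = (1×0.0734)² = 0.00539;  (−½·δu/u)² = (-0.5×0.0318)² = 0.000253;  (1·δc/c)² = (1×0.0431)² = 0.00185
δQ/Q = √(0.00749) = 0.0866
Q = 79.5, so δQ = 0.0866 × 79.5 = 6.88.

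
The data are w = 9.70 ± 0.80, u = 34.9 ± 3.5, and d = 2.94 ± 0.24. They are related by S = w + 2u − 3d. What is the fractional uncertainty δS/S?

0.100

Each term contributes (cᵢ δxᵢ)² to (δS)²:
  (δw)² = 0.640;  (2·δu)² = 49.0;  (3·δd)² = 0.518
δS = √(50.2) = 7.08
S = 70.7, so δS/S = 7.08/70.7 = 0.100.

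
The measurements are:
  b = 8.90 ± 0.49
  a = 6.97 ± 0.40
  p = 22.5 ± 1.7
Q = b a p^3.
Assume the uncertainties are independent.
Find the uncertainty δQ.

1.7e+05

Relative error in a monomial: (δQ/Q)² = Σ (nᵢ · δxᵢ/xᵢ)².
  (1·δb/b)² = (1×0.0551)² = 0.00303;  (1·δa/a)² = (1×0.0574)² = 0.00329;  (3·δp/p)² = (3×0.0756)² = 0.0514
δQ/Q = √(0.0577) = 0.240
Q = 7.07e+05, so δQ = 0.240 × 7.07e+05 = 1.7e+05.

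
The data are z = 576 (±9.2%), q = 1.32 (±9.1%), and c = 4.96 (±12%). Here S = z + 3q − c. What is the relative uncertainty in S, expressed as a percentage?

For a sum/difference, combine absolute errors in quadrature:
  (δz)² = 2810;  (3·δq)² = 0.130;  (δc)² = 0.354
δS = √(2810) = 53.0
S = 575, so δS/S = 53.0/575 = 0.0922.

9.22%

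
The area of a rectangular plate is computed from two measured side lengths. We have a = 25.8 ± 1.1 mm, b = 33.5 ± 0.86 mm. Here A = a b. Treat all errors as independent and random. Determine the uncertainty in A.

43.0 mm^2

Products/powers → add relative errors in quadrature, weighted by exponent:
  (1·δa/a)² = (1×0.0426)² = 0.00182;  (1·δb/b)² = (1×0.0257)² = 0.000659
δA/A = √(0.00248) = 0.0498
A = 864 mm^2, so δA = 0.0498 × 864 = 43.0 mm^2.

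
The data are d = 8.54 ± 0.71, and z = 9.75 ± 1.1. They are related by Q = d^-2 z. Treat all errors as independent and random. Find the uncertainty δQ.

Q is a product of powers, so relative uncertainties combine in quadrature:
  (-2·δd/d)² = (-2×0.0831)² = 0.0276;  (1·δz/z)² = (1×0.113)² = 0.0127
δQ/Q = √(0.0404) = 0.201
Q = 0.134, so δQ = 0.201 × 0.134 = 0.0269.

0.0269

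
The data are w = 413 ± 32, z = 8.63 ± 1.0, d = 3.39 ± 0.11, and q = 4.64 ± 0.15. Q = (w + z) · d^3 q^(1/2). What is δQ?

Let u = w + z = 422. δu = √(δw² + δz²) = √(1020 + 1.00) = 32.0, so δu/u = 0.0759.
Q is then a monomial in u, d, q:
δQ/Q = √((δu/u)² + (3·δd/d)² + (½·δq/q)²) = √(0.00577 + 0.00948 + 0.000261) = 0.125
Q = 35400, so δQ = 0.125 × 35400 = 4410.

4410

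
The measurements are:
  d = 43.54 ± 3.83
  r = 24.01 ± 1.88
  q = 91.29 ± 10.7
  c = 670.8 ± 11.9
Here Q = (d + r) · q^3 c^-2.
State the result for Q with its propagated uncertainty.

Let u = d + r = 67.55. δu = √(δd² + δr²) = √(14.7 + 3.53) = 4.27, so δu/u = 0.0632.
Q is then a monomial in u, q, c:
δQ/Q = √((δu/u)² + (3·δq/q)² + (-2·δc/c)²) = √(0.00399 + 0.124 + 0.00126) = 0.359
Q = 114.2, so δQ = 0.359 × 114.2 = 41.0.

114.2 ± 41.0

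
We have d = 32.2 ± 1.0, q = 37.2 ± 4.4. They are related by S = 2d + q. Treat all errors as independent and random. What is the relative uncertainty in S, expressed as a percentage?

4.76%

Each term contributes (cᵢ δxᵢ)² to (δS)²:
  (2·δd)² = 4.00;  (δq)² = 19.4
δS = √(23.4) = 4.83
S = 102, so δS/S = 4.83/102 = 0.0476.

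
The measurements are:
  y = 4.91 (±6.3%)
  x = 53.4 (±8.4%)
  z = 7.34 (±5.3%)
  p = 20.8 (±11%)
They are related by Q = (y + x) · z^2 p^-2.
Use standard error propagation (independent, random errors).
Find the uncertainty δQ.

Let u = y + x = 58.3. δu = √(δy² + δx²) = √(0.0957 + 20.1) = 4.50, so δu/u = 0.0771.
Q is then a monomial in u, z, p:
δQ/Q = √((δu/u)² + (2·δz/z)² + (-2·δp/p)²) = √(0.00595 + 0.0112 + 0.0484) = 0.256
Q = 7.26, so δQ = 0.256 × 7.26 = 1.86.

1.86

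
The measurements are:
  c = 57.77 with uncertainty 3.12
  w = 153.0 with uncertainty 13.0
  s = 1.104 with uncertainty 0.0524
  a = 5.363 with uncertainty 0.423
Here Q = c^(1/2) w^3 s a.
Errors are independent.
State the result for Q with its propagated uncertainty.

(1.612 ± 0.439) × 10^8

Since Q is a product/quotient, work with relative uncertainties:
  (½·δc/c)² = (0.5×0.0540)² = 0.000729;  (3·δw/w)² = (3×0.0850)² = 0.0650;  (1·δs/s)² = (1×0.0475)² = 0.00225;  (1·δa/a)² = (1×0.0789)² = 0.00622
δQ/Q = √(0.0742) = 0.272
Q = 1.612e+08, so δQ = 0.272 × 1.612e+08 = 4.39e+07.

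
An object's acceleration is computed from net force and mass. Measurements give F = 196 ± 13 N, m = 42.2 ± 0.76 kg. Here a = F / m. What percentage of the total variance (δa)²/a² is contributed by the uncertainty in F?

93.1%

(δa/a)² = (1·δF/F)² + (-1·δm/m)²
  F term: (1×0.0663)² = 0.00440
  m term: (-1×0.0180)² = 0.000324
Total = 0.00472. Share from F = 0.00440/0.00472 = 0.931.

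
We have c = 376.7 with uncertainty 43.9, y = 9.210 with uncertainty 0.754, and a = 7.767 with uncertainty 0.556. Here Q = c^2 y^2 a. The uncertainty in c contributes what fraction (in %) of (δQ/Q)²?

63.0%

(δQ/Q)² = (2·δc/c)² + (2·δy/y)² + (1·δa/a)²
  c term: (2×0.117)² = 0.0543
  y term: (2×0.0819)² = 0.0268
  a term: (1×0.0716)² = 0.00512
Total = 0.0863. Share from c = 0.0543/0.0863 = 0.630.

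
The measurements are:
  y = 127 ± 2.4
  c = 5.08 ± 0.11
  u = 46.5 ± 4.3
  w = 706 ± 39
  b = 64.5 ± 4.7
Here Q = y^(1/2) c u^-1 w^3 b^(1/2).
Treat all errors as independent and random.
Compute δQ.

Relative error in a monomial: (δQ/Q)² = Σ (nᵢ · δxᵢ/xᵢ)².
  (½·δy/y)² = (0.5×0.0189)² = 8.93e-05;  (1·δc/c)² = (1×0.0217)² = 0.000469;  (-1·δu/u)² = (-1×0.0925)² = 0.00855;  (3·δw/w)² = (3×0.0552)² = 0.0275;  (½·δb/b)² = (0.5×0.0729)² = 0.00133
δQ/Q = √(0.0379) = 0.195
Q = 3.48e+09, so δQ = 0.195 × 3.48e+09 = 6.77e+08.

6.77e+08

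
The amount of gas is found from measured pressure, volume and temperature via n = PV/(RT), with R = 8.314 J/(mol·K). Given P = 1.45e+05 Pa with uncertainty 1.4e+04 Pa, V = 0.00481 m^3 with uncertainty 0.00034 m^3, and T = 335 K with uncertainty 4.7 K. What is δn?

For a monomial n ∝ P, V, T^-1, fractional errors add in quadrature:
  (1·δP/P)² = (1×0.0966)² = 0.00932;  (1·δV/V)² = (1×0.0707)² = 0.00500;  (-1·δT/T)² = (-1×0.0140)² = 0.000197
δn/n = √(0.0145) = 0.120
n = 0.250 mol, so δn = 0.120 × 0.250 = 0.0302 mol.

0.0302 mol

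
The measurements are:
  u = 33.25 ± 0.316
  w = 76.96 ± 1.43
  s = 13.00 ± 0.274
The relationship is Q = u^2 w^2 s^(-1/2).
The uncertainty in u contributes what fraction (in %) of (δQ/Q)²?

19.5%

(δQ/Q)² = (2·δu/u)² + (2·δw/w)² + (−½·δs/s)²
  u term: (2×0.00950)² = 0.000361
  w term: (2×0.0186)² = 0.00138
  s term: (-0.5×0.0211)² = 0.000111
Total = 0.00185. Share from u = 0.000361/0.00185 = 0.195.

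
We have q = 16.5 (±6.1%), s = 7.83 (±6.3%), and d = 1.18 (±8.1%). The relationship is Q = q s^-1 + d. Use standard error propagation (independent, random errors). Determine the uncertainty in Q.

Let p = q·s^-1 = 2.11. δp/p = √((1·δq/q)² + (-1·δs/s)²) = √(0.00372 + 0.00397) = 0.0877, so δp = 0.185.
Q = p + d: δQ = √(δp² + δd²) = √(0.0341 + 0.00914) = 0.208

0.208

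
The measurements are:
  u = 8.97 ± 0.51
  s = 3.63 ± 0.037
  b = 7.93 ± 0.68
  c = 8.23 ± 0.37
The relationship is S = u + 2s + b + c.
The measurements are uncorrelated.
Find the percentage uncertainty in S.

2.87%

S is a linear combination, so absolute uncertainties add in quadrature:
  (δu)² = 0.260;  (2·δs)² = 0.00548;  (δb)² = 0.462;  (δc)² = 0.137
δS = √(0.865) = 0.930
S = 32.4, so δS/S = 0.930/32.4 = 0.0287.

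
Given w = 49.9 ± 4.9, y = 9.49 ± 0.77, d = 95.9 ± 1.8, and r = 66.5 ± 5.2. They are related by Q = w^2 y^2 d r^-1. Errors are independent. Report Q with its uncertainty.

Products/powers → add relative errors in quadrature, weighted by exponent:
  (2·δw/w)² = (2×0.0982)² = 0.0386;  (2·δy/y)² = (2×0.0811)² = 0.0263;  (1·δd/d)² = (1×0.0188)² = 0.000352;  (-1·δr/r)² = (-1×0.0782)² = 0.00611
δQ/Q = √(0.0714) = 0.267
Q = 3.23e+05, so δQ = 0.267 × 3.23e+05 = 86400.

(3.23 ± 0.864) × 10^5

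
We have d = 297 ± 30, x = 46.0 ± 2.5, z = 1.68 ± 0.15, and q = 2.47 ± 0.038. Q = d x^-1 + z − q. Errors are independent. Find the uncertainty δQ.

Let p = d·x^-1 = 6.46. δp/p = √((1·δd/d)² + (-1·δx/x)²) = √(0.0102 + 0.00295) = 0.115, so δp = 0.741.
Q = p + z − q: δQ = √(δp² + δz² + δq²) = √(0.548 + 0.0225 + 0.00144) = 0.757

0.757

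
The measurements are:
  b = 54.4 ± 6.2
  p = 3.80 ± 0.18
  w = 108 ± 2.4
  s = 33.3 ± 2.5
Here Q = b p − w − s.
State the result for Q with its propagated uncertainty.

65.4 ± 25.7

Let h = b·p = 207. δh/h = √((1·δb/b)² + (1·δp/p)²) = √(0.0130 + 0.00224) = 0.123, so δh = 25.5.
Q = h − w − s: δQ = √(δh² + δw² + δs²) = √(651 + 5.76 + 6.25) = 25.7
Q = 65.4.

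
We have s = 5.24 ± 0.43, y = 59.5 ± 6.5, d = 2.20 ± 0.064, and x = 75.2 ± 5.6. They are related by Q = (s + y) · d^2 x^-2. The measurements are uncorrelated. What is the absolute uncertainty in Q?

Let u = s + y = 64.7. δu = √(δs² + δy²) = √(0.185 + 42.2) = 6.51, so δu/u = 0.101.
Q is then a monomial in u, d, x:
δQ/Q = √((δu/u)² + (2·δd/d)² + (-2·δx/x)²) = √(0.0101 + 0.00339 + 0.0222) = 0.189
Q = 0.0554, so δQ = 0.189 × 0.0554 = 0.0105.

0.0105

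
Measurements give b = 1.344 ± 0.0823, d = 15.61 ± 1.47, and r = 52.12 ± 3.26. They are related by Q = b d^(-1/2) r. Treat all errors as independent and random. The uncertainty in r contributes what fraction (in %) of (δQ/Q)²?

(δQ/Q)² = (1·δb/b)² + (−½·δd/d)² + (1·δr/r)²
  b term: (1×0.0612)² = 0.00375
  d term: (-0.5×0.0942)² = 0.00222
  r term: (1×0.0625)² = 0.00391
Total = 0.00988. Share from r = 0.00391/0.00988 = 0.396.

39.6%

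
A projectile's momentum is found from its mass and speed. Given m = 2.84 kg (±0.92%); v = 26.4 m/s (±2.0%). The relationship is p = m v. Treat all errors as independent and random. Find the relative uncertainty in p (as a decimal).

Each factor contributes (exponent × relative error)² to (δp/p)²:
  (1·δm/m)² = (1×0.00920)² = 8.46e-05;  (1·δv/v)² = (1×0.0200)² = 0.000400
δp/p = √(0.000485) = 0.0220

0.0220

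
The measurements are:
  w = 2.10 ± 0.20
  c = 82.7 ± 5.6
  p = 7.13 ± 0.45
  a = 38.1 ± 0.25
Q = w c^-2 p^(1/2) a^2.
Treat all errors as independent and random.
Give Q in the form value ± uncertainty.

Q is a product of powers, so relative uncertainties combine in quadrature:
  (1·δw/w)² = (1×0.0952)² = 0.00907;  (-2·δc/c)² = (-2×0.0677)² = 0.0183;  (½·δp/p)² = (0.5×0.0631)² = 0.000996;  (2·δa/a)² = (2×0.00656)² = 0.000172
δQ/Q = √(0.0286) = 0.169
Q = 1.19, so δQ = 0.169 × 1.19 = 0.201.

1.19 ± 0.201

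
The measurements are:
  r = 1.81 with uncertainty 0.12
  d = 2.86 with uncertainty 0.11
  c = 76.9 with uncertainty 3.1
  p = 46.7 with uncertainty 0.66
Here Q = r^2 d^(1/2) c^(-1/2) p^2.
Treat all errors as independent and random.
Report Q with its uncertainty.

Since Q is a product/quotient, work with relative uncertainties:
  (2·δr/r)² = (2×0.0663)² = 0.0176;  (½·δd/d)² = (0.5×0.0385)² = 0.000370;  (−½·δc/c)² = (-0.5×0.0403)² = 0.000406;  (2·δp/p)² = (2×0.0141)² = 0.000799
δQ/Q = √(0.0192) = 0.138
Q = 1380, so δQ = 0.138 × 1380 = 191.

1380 ± 191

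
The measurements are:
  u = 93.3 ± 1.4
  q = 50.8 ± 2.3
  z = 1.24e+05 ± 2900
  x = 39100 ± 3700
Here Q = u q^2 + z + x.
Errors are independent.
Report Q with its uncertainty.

Let p = u·q^2 = 2.41e+05. δp/p = √((1·δu/u)² + (2·δq/q)²) = √(0.000225 + 0.00820) = 0.0918, so δp = 22100.
Q = p + z + x: δQ = √(δp² + δz² + δx²) = √(4.88e+08 + 8.41e+06 + 1.37e+07) = 22600
Q = 4.04e+05.

(4.04 ± 0.226) × 10^5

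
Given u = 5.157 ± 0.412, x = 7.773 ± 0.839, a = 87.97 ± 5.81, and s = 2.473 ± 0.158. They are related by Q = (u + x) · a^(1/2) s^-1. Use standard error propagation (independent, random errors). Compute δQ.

5.00

Let w = u + x = 12.93. δw = √(δu² + δx²) = √(0.170 + 0.704) = 0.935, so δw/w = 0.0723.
Q is then a monomial in w, a, s:
δQ/Q = √((δw/w)² + (½·δa/a)² + (-1·δs/s)²) = √(0.00523 + 0.00109 + 0.00408) = 0.102
Q = 49.04, so δQ = 0.102 × 49.04 = 5.00.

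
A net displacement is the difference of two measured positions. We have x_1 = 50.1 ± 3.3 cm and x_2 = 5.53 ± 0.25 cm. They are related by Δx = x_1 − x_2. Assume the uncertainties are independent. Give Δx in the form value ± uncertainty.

Sums and differences: (δΔx)² = Σ (cᵢ δxᵢ)².
  (δx_1)² = 10.9;  (δx_2)² = 0.0625
δΔx = √(11.0) = 3.31 cm
Δx = 44.6 cm.

44.6 ± 3.31 cm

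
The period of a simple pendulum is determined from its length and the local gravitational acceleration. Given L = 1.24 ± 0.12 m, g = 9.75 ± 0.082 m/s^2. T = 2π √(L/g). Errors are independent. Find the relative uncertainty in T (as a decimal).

For a monomial T ∝ L^(1/2), g^(-1/2), fractional errors add in quadrature:
  (½·δL/L)² = (0.5×0.0968)² = 0.00234;  (−½·δg/g)² = (-0.5×0.00841)² = 1.77e-05
δT/T = √(0.00236) = 0.0486

0.0486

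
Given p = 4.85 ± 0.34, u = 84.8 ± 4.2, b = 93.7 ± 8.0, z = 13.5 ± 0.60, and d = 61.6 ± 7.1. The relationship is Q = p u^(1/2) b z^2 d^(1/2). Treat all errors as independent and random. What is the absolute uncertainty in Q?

Each factor contributes (exponent × relative error)² to (δQ/Q)²:
  (1·δp/p)² = (1×0.0701)² = 0.00491;  (½·δu/u)² = (0.5×0.0495)² = 0.000613;  (1·δb/b)² = (1×0.0854)² = 0.00729;  (2·δz/z)² = (2×0.0444)² = 0.00790;  (½·δd/d)² = (0.5×0.115)² = 0.00332
δQ/Q = √(0.0240) = 0.155
Q = 5.99e+06, so δQ = 0.155 × 5.99e+06 = 9.28e+05.

9.28e+05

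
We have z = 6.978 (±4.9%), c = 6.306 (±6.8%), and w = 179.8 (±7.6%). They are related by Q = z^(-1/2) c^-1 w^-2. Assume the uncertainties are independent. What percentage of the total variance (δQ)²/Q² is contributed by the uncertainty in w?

81.6%

(δQ/Q)² = (−½·δz/z)² + (-1·δc/c)² + (-2·δw/w)²
  z term: (-0.5×0.0490)² = 0.000600
  c term: (-1×0.0680)² = 0.00462
  w term: (-2×0.0760)² = 0.0231
Total = 0.0283. Share from w = 0.0231/0.0283 = 0.816.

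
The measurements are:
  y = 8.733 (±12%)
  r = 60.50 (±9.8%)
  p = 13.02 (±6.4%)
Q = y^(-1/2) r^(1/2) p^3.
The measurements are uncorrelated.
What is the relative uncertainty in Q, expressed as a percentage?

20.7%

Q is a product of powers, so relative uncertainties combine in quadrature:
  (−½·δy/y)² = (-0.5×0.120)² = 0.00360;  (½·δr/r)² = (0.5×0.0980)² = 0.00240;  (3·δp/p)² = (3×0.0640)² = 0.0369
δQ/Q = √(0.0429) = 0.207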